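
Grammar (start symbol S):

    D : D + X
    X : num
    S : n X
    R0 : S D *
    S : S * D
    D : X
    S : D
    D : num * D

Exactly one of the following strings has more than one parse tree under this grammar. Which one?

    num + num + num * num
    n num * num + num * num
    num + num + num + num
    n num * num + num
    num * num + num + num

num + num + num * num: 1 tree
n num * num + num * num: 1 tree
num + num + num + num: 1 tree
n num * num + num: 1 tree
num * num + num + num: 4 trees

num * num + num + num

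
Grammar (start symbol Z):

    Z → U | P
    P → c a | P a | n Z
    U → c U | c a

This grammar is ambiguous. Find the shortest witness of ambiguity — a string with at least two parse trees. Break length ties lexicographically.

c a

length 2: c a has 2 parse trees

Two derivations of c a:
  Z ⇒ U ⇒ c a
  Z ⇒ P ⇒ c a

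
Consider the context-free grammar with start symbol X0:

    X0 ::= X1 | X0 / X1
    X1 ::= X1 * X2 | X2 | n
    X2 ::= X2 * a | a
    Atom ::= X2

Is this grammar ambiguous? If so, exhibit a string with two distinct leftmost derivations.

Ambiguous

Witness: a * a

Derivation 1: X0 ⇒ X1 ⇒ X1 * X2 ⇒ X2 * X2 ⇒ a * X2 ⇒ a * a
Derivation 2: X0 ⇒ X1 ⇒ X2 ⇒ X2 * a ⇒ a * a

Two distinct leftmost derivations for the same string.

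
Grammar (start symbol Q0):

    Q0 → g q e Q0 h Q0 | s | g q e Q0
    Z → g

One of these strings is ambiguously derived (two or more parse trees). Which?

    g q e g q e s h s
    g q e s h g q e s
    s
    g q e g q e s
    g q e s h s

g q e g q e s h s

g q e g q e s h s: 2 trees
g q e s h g q e s: 1 tree
s: 1 tree
g q e g q e s: 1 tree
g q e s h s: 1 tree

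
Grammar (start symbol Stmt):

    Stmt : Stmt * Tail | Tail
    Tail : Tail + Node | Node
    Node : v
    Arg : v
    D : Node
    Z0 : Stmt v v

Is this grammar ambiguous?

Unambiguous

Only Stmt, Tail, Node are reachable from Stmt; ignoring the rest: Stmt → Stmt * Tail | Tail  ;  Tail → Tail + Node | Node  — a left-associative chain with Node at the bottom. Each string factors uniquely by precedence.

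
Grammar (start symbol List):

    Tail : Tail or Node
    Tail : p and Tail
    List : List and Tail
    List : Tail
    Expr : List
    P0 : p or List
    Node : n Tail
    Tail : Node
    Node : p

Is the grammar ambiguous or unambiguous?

Witness: p and p

Derivation 1: List ⇒ List and Tail ⇒ Tail and Tail ⇒ Node and Tail ⇒ p and Tail ⇒ p and Node ⇒ p and p
Derivation 2: List ⇒ Tail ⇒ p and Tail ⇒ p and Node ⇒ p and p

Two distinct leftmost derivations for the same string.

Ambiguous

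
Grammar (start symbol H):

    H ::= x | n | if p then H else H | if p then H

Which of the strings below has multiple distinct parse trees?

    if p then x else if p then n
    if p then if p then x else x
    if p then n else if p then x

if p then if p then x else x

if p then x else if p then n: 1 tree
if p then if p then x else x: 2 trees
if p then n else if p then x: 1 tree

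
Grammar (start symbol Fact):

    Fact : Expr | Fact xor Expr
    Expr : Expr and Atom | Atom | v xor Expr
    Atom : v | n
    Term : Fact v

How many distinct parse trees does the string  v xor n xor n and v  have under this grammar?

Parse trees for v xor n xor n and v:
  [Fact [Fact [Expr v xor [Expr [Atom n]]]] xor [Expr [Expr [Atom n]] and [Atom v]]]
  [Fact [Fact [Fact [Expr [Atom v]]] xor [Expr [Atom n]]] xor [Expr [Expr [Atom n]] and [Atom v]]]

2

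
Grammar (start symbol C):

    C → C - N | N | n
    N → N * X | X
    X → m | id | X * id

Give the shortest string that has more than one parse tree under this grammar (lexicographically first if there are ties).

id * id

length 1: no string has ≥2 trees
length 3: id * id has 2 parse trees

Two derivations of id * id:
  C ⇒ N ⇒ N * X ⇒ X * X ⇒ id * X ⇒ id * id
  C ⇒ N ⇒ X ⇒ X * id ⇒ id * id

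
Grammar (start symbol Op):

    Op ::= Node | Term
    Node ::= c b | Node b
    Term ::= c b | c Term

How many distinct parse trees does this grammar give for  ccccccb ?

Parse trees for ccccccb:
  [Op [Term c [Term c [Term c [Term c [Term c [Term c b]]]]]]]

1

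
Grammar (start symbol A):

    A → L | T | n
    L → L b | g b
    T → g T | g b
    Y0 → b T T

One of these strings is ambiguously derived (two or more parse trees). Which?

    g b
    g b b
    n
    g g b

g b: 2 trees
g b b: 1 tree
n: 1 tree
g g b: 1 tree

g b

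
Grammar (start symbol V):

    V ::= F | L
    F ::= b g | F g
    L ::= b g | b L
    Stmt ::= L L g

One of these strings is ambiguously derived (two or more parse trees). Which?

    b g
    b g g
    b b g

b g: 2 trees
b g g: 1 tree
b b g: 1 tree

b g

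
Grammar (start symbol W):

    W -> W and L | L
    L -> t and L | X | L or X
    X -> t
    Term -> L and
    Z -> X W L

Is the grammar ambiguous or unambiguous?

Ambiguous

Witness: t and t

Derivation 1: W ⇒ W and L ⇒ L and L ⇒ X and L ⇒ t and L ⇒ t and X ⇒ t and t
Derivation 2: W ⇒ L ⇒ t and L ⇒ t and X ⇒ t and t

Two distinct leftmost derivations for the same string.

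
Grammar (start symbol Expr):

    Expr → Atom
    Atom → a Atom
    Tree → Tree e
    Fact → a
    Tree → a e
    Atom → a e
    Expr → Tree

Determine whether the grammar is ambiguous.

Witness: a e

Derivation 1: Expr ⇒ Atom ⇒ a e
Derivation 2: Expr ⇒ Tree ⇒ a e

Two distinct leftmost derivations for the same string.

Ambiguous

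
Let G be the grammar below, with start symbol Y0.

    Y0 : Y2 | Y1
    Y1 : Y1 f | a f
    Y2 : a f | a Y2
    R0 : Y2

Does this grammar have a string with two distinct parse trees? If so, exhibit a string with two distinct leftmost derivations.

Ambiguous

Witness: a f

Derivation 1: Y0 ⇒ Y2 ⇒ a f
Derivation 2: Y0 ⇒ Y1 ⇒ a f

Two distinct leftmost derivations for the same string.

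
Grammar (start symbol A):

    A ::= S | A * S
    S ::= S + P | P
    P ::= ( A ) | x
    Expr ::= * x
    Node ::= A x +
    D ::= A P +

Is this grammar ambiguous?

(Expr, Node, D are unreachable from A, so their rules don't affect L(A).) A → A * S | S  ;  S → S + P | P  — a left-associative chain with P at the bottom. Each string factors uniquely by precedence.

Unambiguous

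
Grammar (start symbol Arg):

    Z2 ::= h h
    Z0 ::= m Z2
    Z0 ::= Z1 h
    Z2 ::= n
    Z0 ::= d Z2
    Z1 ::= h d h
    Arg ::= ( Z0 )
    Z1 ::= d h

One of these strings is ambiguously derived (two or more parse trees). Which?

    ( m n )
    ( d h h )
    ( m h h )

( m n ): 1 tree
( d h h ): 2 trees
( m h h ): 1 tree

( d h h )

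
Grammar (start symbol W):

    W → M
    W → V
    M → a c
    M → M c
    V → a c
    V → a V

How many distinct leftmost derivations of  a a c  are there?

1

Parse trees for a a c:
  [W [V a [V a c]]]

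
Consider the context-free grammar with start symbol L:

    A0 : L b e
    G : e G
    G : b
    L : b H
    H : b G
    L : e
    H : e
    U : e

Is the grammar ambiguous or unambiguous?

Unambiguous

(A0, U are unreachable from L, so their rules don't affect L(L).) Restricted to the reachable nonterminals, every rule has the form A → t or A → t B, and no two rules for the same A share a first terminal. The grammar encodes a DFA — one run per string.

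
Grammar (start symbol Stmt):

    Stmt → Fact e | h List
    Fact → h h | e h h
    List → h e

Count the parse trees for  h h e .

Parse trees for h h e:
  [Stmt [Fact h h] e]
  [Stmt h [List h e]]

2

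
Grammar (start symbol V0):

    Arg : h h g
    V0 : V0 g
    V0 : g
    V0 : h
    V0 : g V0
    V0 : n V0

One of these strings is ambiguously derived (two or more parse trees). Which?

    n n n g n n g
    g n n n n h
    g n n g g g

n n n g n n g: 1 tree
g n n n n h: 1 tree
g n n g g g: 16 trees

g n n g g g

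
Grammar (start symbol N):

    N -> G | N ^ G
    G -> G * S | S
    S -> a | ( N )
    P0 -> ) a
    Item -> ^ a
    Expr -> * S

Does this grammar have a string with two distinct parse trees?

(P0, Item, Expr are unreachable from N, so their rules don't affect L(N).) The grammar is stratified — N handles '^' (left-recursive), G handles '*', S atoms. Each operator has a fixed associativity and precedence level, so every string has one parse.

Unambiguous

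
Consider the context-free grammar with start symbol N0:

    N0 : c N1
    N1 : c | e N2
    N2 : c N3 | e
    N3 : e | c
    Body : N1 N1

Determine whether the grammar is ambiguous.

Only N0, N1, N2, N3 are reachable from N0; ignoring the rest: Each reachable nonterminal has at most one production per leading terminal, and all productions are right-linear; the derivation is determined token-by-token.

Unambiguous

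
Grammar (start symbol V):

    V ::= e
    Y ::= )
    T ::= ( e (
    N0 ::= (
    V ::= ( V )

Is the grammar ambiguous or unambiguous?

(Y, N0, T are unreachable from V, so their rules don't affect L(V).) L(V) is { openⁿ atom closeⁿ : n ≥ 0 }. The bracket depth fixes n, and the derivation is forced at every step.

Unambiguous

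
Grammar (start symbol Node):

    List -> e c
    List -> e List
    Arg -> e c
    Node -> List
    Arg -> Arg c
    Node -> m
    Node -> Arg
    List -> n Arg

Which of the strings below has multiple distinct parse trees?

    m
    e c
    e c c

m: 1 tree
e c: 2 trees
e c c: 1 tree

e c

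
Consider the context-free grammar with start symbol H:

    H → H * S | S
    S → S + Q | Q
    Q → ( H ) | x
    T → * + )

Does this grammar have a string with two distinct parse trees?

Unambiguous

Only H, S, Q are reachable from H; ignoring the rest: This is a standard precedence ladder (H over S over Q), with each level left-recursive on its own operator ('*' at H, '+' at S). That structure is LR(1), hence unambiguous.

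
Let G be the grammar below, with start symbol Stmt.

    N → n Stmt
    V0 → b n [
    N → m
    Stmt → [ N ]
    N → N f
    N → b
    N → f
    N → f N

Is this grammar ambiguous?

Ambiguous

Witness: [ f f ]

Derivation 1: Stmt ⇒ [ N ] ⇒ [ N f ] ⇒ [ f f ]
Derivation 2: Stmt ⇒ [ N ] ⇒ [ f N ] ⇒ [ f f ]

Two distinct leftmost derivations for the same string.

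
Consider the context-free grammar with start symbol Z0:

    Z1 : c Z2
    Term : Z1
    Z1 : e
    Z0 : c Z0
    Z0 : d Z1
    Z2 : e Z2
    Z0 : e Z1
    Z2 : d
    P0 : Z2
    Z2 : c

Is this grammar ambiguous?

Only Z0, Z1, Z2 are reachable from Z0; ignoring the rest: Restricted to the reachable nonterminals, every rule has the form A → t or A → t B, and no two rules for the same A share a first terminal. The grammar encodes a DFA — one run per string.

Unambiguous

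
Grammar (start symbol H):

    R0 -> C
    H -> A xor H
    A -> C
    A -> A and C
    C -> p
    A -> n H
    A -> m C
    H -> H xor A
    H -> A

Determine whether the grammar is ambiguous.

Ambiguous

Witness: p xor p

Derivation 1: H ⇒ A xor H ⇒ C xor H ⇒ p xor H ⇒ p xor A ⇒ p xor C ⇒ p xor p
Derivation 2: H ⇒ H xor A ⇒ A xor A ⇒ C xor A ⇒ p xor A ⇒ p xor C ⇒ p xor p

Two distinct leftmost derivations for the same string.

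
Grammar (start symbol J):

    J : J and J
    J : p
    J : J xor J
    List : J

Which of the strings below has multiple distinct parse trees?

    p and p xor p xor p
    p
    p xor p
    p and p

p and p xor p xor p: 5 trees
p: 1 tree
p xor p: 1 tree
p and p: 1 tree

p and p xor p xor p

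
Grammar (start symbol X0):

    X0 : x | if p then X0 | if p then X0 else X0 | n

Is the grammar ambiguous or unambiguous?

Ambiguous

Witness: if p then if p then n else n

Derivation 1: X0 ⇒ if p then X0 ⇒ if p then if p then X0 else X0 ⇒ if p then if p then n else X0 ⇒ if p then if p then n else n
Derivation 2: X0 ⇒ if p then X0 else X0 ⇒ if p then if p then X0 else X0 ⇒ if p then if p then n else X0 ⇒ if p then if p then n else n

Two distinct leftmost derivations for the same string.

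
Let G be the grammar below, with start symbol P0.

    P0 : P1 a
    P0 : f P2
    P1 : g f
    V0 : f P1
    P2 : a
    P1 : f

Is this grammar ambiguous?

Ambiguous

Witness: f a

Derivation 1: P0 ⇒ P1 a ⇒ f a
Derivation 2: P0 ⇒ f P2 ⇒ f a

Two distinct leftmost derivations for the same string.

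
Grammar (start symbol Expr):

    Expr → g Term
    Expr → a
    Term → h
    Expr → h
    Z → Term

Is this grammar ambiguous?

Unambiguous

(Z is unreachable from Expr, so its rules don't affect L(Expr).) The reachable rules are right-linear with at most one rule per (nonterminal, next-terminal) pair. Each input token forces the next rule, so parsing is deterministic.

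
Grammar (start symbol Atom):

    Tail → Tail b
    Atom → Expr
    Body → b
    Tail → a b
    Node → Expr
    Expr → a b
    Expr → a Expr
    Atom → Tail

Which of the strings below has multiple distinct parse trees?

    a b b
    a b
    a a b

a b b: 1 tree
a b: 2 trees
a a b: 1 tree

a b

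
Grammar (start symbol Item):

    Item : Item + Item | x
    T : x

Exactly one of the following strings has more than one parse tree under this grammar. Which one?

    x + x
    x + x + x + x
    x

x + x + x + x

x + x: 1 tree
x + x + x + x: 5 trees
x: 1 tree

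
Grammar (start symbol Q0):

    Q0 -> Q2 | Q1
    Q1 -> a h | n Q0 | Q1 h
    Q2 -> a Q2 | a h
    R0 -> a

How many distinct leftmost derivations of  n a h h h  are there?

4

Parse trees for n a h h h:
  [Q0 [Q1 n [Q0 [Q1 [Q1 [Q1 a h] h] h]]]]
  [Q0 [Q1 [Q1 n [Q0 [Q1 [Q1 a h] h]]] h]]
  [Q0 [Q1 [Q1 [Q1 n [Q0 [Q2 a h]]] h] h]]
  [Q0 [Q1 [Q1 [Q1 n [Q0 [Q1 a h]]] h] h]]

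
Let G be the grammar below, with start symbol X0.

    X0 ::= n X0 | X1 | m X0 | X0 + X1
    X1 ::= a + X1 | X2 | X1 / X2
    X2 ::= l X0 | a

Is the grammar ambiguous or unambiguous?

Witness: a + a

Derivation 1: X0 ⇒ X1 ⇒ a + X1 ⇒ a + X2 ⇒ a + a
Derivation 2: X0 ⇒ X0 + X1 ⇒ X1 + X1 ⇒ X2 + X1 ⇒ a + X1 ⇒ a + X2 ⇒ a + a

Two distinct leftmost derivations for the same string.

Ambiguous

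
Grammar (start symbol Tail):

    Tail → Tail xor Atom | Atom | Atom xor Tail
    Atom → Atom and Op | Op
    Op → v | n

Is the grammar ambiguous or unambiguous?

Witness: n xor n

Derivation 1: Tail ⇒ Tail xor Atom ⇒ Atom xor Atom ⇒ Op xor Atom ⇒ n xor Atom ⇒ n xor Op ⇒ n xor n
Derivation 2: Tail ⇒ Atom xor Tail ⇒ Op xor Tail ⇒ n xor Tail ⇒ n xor Atom ⇒ n xor Op ⇒ n xor n

Two distinct leftmost derivations for the same string.

Ambiguous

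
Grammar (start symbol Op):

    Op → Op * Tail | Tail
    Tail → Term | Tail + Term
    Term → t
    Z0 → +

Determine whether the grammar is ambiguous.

Only Op, Tail, Term are reachable from Op; ignoring the rest: Op → Op * Tail | Tail  ;  Tail → Tail + Term | Term  — a left-associative chain with Term at the bottom. Each string factors uniquely by precedence.

Unambiguous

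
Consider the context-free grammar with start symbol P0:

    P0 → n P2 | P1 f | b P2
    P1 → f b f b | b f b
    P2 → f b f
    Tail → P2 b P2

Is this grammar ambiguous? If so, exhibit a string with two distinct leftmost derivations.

Ambiguous

Witness: b f b f

Derivation 1: P0 ⇒ P1 f ⇒ b f b f
Derivation 2: P0 ⇒ b P2 ⇒ b f b f

Two distinct leftmost derivations for the same string.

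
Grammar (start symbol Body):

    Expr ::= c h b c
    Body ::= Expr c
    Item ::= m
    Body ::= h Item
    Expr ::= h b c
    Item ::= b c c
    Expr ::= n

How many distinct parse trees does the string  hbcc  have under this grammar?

Parse trees for hbcc:
  [Body [Expr h b c] c]
  [Body h [Item b c c]]

2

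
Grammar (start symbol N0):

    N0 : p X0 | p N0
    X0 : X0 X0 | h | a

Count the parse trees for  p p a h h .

2

Parse trees for p p a h h:
  [N0 p [N0 p [X0 [X0 a] [X0 [X0 h] [X0 h]]]]]
  [N0 p [N0 p [X0 [X0 [X0 a] [X0 h]] [X0 h]]]]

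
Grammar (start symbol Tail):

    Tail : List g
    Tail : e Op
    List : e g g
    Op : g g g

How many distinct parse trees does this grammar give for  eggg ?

Parse trees for eggg:
  [Tail [List e g g] g]
  [Tail e [Op g g g]]

2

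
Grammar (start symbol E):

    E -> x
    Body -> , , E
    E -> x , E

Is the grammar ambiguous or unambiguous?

Unambiguous

Only E is reachable from E; ignoring the rest: The reachable grammar is A → atom sep A | atom. Each atom is followed by either the separator (recurse) or end-of-string (stop) — no choice point.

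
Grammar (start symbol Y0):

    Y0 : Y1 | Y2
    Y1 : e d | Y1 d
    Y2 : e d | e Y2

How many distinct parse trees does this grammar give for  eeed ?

Parse trees for eeed:
  [Y0 [Y2 e [Y2 e [Y2 e d]]]]

1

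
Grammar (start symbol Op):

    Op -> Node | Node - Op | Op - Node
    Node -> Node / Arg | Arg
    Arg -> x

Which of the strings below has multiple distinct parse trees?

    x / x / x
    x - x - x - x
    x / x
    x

x - x - x - x

x / x / x: 1 tree
x - x - x - x: 8 trees
x / x: 1 tree
x: 1 tree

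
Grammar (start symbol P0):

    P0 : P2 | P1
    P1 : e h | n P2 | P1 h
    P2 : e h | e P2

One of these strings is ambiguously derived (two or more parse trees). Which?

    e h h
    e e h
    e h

e h

e h h: 1 tree
e e h: 1 tree
e h: 2 trees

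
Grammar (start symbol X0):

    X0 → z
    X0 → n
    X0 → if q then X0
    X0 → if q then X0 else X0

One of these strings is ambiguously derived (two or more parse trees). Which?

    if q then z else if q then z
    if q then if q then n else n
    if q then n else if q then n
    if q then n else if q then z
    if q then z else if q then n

if q then if q then n else n

if q then z else if q then z: 1 tree
if q then if q then n else n: 2 trees
if q then n else if q then n: 1 tree
if q then n else if q then z: 1 tree
if q then z else if q then n: 1 tree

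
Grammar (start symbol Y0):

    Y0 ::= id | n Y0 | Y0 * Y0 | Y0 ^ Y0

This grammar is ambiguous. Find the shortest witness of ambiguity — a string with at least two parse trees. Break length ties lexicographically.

n id * id

length 1: no string has ≥2 trees
length 2: no string has ≥2 trees
length 3: no string has ≥2 trees
length 4: n id * id has 2 parse trees

Two derivations of n id * id:
  Y0 ⇒ n Y0 ⇒ n Y0 * Y0 ⇒ n id * Y0 ⇒ n id * id
  Y0 ⇒ Y0 * Y0 ⇒ n Y0 * Y0 ⇒ n id * Y0 ⇒ n id * id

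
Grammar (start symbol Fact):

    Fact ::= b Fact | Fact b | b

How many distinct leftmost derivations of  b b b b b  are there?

16

Parse trees for b b b b b (showing first 6 of 16):
  [Fact b [Fact b [Fact b [Fact b [Fact b]]]]]
  [Fact b [Fact b [Fact b [Fact [Fact b] b]]]]
  [Fact b [Fact b [Fact [Fact b [Fact b]] b]]]
  [Fact b [Fact b [Fact [Fact [Fact b] b] b]]]
  [Fact b [Fact [Fact b [Fact b [Fact b]]] b]]
  [Fact b [Fact [Fact b [Fact [Fact b] b]] b]]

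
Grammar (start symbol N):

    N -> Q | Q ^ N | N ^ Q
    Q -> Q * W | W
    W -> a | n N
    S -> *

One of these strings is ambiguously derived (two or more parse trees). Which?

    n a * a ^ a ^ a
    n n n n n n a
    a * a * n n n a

n a * a ^ a ^ a

n a * a ^ a ^ a: 16 trees
n n n n n n a: 1 tree
a * a * n n n a: 1 tree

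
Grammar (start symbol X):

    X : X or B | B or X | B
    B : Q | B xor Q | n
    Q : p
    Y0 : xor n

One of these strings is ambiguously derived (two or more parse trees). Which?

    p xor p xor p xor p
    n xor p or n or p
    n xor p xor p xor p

p xor p xor p xor p: 1 tree
n xor p or n or p: 4 trees
n xor p xor p xor p: 1 tree

n xor p or n or p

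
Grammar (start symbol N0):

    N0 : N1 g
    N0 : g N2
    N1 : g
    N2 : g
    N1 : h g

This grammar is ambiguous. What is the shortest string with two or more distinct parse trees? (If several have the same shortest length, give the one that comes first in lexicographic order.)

length 2: g g has 2 parse trees

Two derivations of g g:
  N0 ⇒ N1 g ⇒ g g
  N0 ⇒ g N2 ⇒ g g

g g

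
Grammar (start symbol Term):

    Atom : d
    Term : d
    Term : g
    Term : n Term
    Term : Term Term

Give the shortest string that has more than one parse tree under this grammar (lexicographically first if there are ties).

length 1: no string has ≥2 trees
length 2: no string has ≥2 trees
length 3: d d d has 2 parse trees

Two derivations of d d d:
  Term ⇒ Term Term ⇒ d Term ⇒ d Term Term ⇒ d d Term ⇒ d d d
  Term ⇒ Term Term ⇒ Term Term Term ⇒ d Term Term ⇒ d d Term ⇒ d d d

d d d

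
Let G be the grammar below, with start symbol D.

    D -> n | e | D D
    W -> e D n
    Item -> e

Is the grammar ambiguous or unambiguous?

Ambiguous

Witness: e e e

Derivation 1: D ⇒ D D ⇒ e D ⇒ e D D ⇒ e e D ⇒ e e e
Derivation 2: D ⇒ D D ⇒ D D D ⇒ e D D ⇒ e e D ⇒ e e e

Two distinct leftmost derivations for the same string.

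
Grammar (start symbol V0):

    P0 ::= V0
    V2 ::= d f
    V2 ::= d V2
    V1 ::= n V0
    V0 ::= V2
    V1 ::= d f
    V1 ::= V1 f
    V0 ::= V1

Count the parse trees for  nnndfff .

16

Parse trees for nnndfff (showing first 6 of 16):
  [V0 [V1 n [V0 [V1 n [V0 [V1 n [V0 [V1 [V1 [V1 d f] f] f]]]]]]]]
  [V0 [V1 n [V0 [V1 n [V0 [V1 [V1 n [V0 [V1 [V1 d f] f]]] f]]]]]]
  [V0 [V1 n [V0 [V1 n [V0 [V1 [V1 [V1 n [V0 [V2 d f]]] f] f]]]]]]
  [V0 [V1 n [V0 [V1 n [V0 [V1 [V1 [V1 n [V0 [V1 d f]]] f] f]]]]]]
  [V0 [V1 n [V0 [V1 [V1 n [V0 [V1 n [V0 [V1 [V1 d f] f]]]]] f]]]]
  [V0 [V1 n [V0 [V1 [V1 n [V0 [V1 [V1 n [V0 [V2 d f]]] f]]] f]]]]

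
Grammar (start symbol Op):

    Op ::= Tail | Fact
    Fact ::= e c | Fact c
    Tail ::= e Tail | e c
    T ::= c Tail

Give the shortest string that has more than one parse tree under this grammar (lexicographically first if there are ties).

e c

length 2: e c has 2 parse trees

Two derivations of e c:
  Op ⇒ Tail ⇒ e c
  Op ⇒ Fact ⇒ e c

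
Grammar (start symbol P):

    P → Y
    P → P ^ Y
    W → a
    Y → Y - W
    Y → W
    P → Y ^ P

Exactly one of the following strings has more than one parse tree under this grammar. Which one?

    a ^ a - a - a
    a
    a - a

a ^ a - a - a: 2 trees
a: 1 tree
a - a: 1 tree

a ^ a - a - a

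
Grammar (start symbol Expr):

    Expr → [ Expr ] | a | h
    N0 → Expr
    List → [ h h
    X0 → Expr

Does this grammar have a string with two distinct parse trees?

Only Expr is reachable from Expr; ignoring the rest: L(Expr) is { openⁿ atom closeⁿ : n ≥ 0 }. The bracket depth fixes n, and the derivation is forced at every step.

Unambiguous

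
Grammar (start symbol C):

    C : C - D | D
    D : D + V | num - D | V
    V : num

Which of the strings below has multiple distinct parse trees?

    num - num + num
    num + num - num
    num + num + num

num - num + num: 3 trees
num + num - num: 1 tree
num + num + num: 1 tree

num - num + num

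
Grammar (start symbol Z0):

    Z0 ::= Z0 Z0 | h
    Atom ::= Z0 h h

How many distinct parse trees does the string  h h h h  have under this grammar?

5

Parse trees for h h h h:
  [Z0 [Z0 h] [Z0 [Z0 h] [Z0 [Z0 h] [Z0 h]]]]
  [Z0 [Z0 h] [Z0 [Z0 [Z0 h] [Z0 h]] [Z0 h]]]
  [Z0 [Z0 [Z0 h] [Z0 h]] [Z0 [Z0 h] [Z0 h]]]
  [Z0 [Z0 [Z0 h] [Z0 [Z0 h] [Z0 h]]] [Z0 h]]
  [Z0 [Z0 [Z0 [Z0 h] [Z0 h]] [Z0 h]] [Z0 h]]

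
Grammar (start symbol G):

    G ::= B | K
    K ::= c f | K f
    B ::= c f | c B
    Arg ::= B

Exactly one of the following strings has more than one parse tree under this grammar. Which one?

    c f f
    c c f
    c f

c f f: 1 tree
c c f: 1 tree
c f: 2 trees

c f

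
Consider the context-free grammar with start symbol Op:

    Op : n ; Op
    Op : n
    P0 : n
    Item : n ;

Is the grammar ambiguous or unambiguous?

Unambiguous

Only Op is reachable from Op; ignoring the rest: Right-recursive list with a separator: after each atom, whether the separator follows determines the rule. One parse per string.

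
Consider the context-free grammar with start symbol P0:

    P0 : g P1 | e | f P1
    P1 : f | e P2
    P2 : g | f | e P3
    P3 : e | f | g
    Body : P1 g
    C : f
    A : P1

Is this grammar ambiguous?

(Body, C, A are unreachable from P0, so their rules don't affect L(P0).) Each reachable nonterminal has at most one production per leading terminal, and all productions are right-linear; the derivation is determined token-by-token.

Unambiguous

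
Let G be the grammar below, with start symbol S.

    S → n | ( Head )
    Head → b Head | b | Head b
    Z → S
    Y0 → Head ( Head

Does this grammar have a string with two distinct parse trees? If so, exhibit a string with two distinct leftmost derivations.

Witness: ( b b )

Derivation 1: S ⇒ ( Head ) ⇒ ( b Head ) ⇒ ( b b )
Derivation 2: S ⇒ ( Head ) ⇒ ( Head b ) ⇒ ( b b )

Two distinct leftmost derivations for the same string.

Ambiguous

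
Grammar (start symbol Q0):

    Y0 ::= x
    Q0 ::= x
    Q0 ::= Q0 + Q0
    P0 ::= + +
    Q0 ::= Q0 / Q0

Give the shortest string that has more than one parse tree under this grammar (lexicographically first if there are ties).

x + x + x

length 1: no string has ≥2 trees
length 3: no string has ≥2 trees
length 5: x + x + x has 2 parse trees

Two derivations of x + x + x:
  Q0 ⇒ Q0 + Q0 ⇒ x + Q0 ⇒ x + Q0 + Q0 ⇒ x + x + Q0 ⇒ x + x + x
  Q0 ⇒ Q0 + Q0 ⇒ Q0 + Q0 + Q0 ⇒ x + Q0 + Q0 ⇒ x + x + Q0 ⇒ x + x + x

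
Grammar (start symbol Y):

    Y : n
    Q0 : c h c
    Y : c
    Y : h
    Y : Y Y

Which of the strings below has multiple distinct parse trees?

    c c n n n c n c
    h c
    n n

c c n n n c n c

c c n n n c n c: 429 trees
h c: 1 tree
n n: 1 tree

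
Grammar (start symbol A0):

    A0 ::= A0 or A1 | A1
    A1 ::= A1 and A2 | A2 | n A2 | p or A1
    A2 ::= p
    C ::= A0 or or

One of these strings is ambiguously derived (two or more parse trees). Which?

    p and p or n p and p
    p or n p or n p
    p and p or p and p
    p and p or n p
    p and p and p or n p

p and p or n p and p: 1 tree
p or n p or n p: 2 trees
p and p or p and p: 1 tree
p and p or n p: 1 tree
p and p and p or n p: 1 tree

p or n p or n p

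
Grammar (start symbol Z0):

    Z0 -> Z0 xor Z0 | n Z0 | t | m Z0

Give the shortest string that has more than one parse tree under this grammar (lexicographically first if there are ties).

length 1: no string has ≥2 trees
length 2: no string has ≥2 trees
length 3: no string has ≥2 trees
length 4: m t xor t has 2 parse trees

Two derivations of m t xor t:
  Z0 ⇒ Z0 xor Z0 ⇒ m Z0 xor Z0 ⇒ m t xor Z0 ⇒ m t xor t
  Z0 ⇒ m Z0 ⇒ m Z0 xor Z0 ⇒ m t xor Z0 ⇒ m t xor t

m t xor t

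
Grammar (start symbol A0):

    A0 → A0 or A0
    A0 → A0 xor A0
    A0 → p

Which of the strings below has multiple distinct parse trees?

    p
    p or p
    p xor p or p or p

p xor p or p or p

p: 1 tree
p or p: 1 tree
p xor p or p or p: 5 trees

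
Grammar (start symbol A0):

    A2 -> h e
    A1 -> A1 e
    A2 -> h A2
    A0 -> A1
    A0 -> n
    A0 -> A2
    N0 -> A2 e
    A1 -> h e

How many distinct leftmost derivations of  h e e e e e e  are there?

Parse trees for h e e e e e e:
  [A0 [A1 [A1 [A1 [A1 [A1 [A1 h e] e] e] e] e] e]]

1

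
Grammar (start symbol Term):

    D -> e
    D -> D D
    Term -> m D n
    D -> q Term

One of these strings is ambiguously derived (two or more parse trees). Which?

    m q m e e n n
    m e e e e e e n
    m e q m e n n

m e e e e e e n

m q m e e n n: 1 tree
m e e e e e e n: 42 trees
m e q m e n n: 1 tree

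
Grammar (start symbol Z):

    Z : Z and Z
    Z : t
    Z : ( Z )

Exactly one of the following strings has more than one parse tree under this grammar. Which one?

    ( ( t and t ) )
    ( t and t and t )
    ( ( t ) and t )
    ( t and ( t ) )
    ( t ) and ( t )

( t and t and t )

( ( t and t ) ): 1 tree
( t and t and t ): 2 trees
( ( t ) and t ): 1 tree
( t and ( t ) ): 1 tree
( t ) and ( t ): 1 tree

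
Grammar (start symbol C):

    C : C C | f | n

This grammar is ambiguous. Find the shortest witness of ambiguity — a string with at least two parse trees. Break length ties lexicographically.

length 1: no string has ≥2 trees
length 2: no string has ≥2 trees
length 3: f f f has 2 parse trees

Two derivations of f f f:
  C ⇒ C C ⇒ C C C ⇒ f C C ⇒ f f C ⇒ f f f
  C ⇒ C C ⇒ f C ⇒ f C C ⇒ f f C ⇒ f f f

f f f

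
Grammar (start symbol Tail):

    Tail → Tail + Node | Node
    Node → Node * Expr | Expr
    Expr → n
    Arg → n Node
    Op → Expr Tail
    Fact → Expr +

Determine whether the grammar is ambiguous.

Only Tail, Node, Expr are reachable from Tail; ignoring the rest: Tail → Tail + Node | Node  ;  Node → Node * Expr | Expr  — a left-associative chain with Expr at the bottom. Each string factors uniquely by precedence.

Unambiguous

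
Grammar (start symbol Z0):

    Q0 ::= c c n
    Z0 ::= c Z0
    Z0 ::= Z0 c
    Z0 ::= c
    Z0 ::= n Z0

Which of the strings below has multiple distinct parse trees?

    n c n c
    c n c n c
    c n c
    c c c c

c c c c

n c n c: 1 tree
c n c n c: 1 tree
c n c: 1 tree
c c c c: 8 trees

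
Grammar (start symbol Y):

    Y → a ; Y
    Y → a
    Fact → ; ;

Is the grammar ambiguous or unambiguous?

Unambiguous

Only Y is reachable from Y; ignoring the rest: Right-recursive list with a separator: after each atom, whether the separator follows determines the rule. One parse per string.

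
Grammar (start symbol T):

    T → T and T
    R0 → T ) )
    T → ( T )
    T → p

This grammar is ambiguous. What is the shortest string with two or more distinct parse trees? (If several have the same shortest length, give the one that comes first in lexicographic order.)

p and p and p

length 1: no string has ≥2 trees
length 3: no string has ≥2 trees
length 5: p and p and p has 2 parse trees

Two derivations of p and p and p:
  T ⇒ T and T ⇒ T and T and T ⇒ p and T and T ⇒ p and p and T ⇒ p and p and p
  T ⇒ T and T ⇒ p and T ⇒ p and T and T ⇒ p and p and T ⇒ p and p and p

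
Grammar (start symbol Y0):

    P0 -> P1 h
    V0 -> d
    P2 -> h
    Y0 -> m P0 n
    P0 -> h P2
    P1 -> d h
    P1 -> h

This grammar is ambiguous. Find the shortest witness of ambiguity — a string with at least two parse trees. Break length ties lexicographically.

length 4: m h h n has 2 parse trees

Two derivations of m h h n:
  Y0 ⇒ m P0 n ⇒ m P1 h n ⇒ m h h n
  Y0 ⇒ m P0 n ⇒ m h P2 n ⇒ m h h n

m h h n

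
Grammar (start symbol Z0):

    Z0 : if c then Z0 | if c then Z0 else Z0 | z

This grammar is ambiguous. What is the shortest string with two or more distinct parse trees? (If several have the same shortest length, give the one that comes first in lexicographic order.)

length 1: no string has ≥2 trees
length 4: no string has ≥2 trees
length 6: no string has ≥2 trees
length 7: no string has ≥2 trees
length 9: if c then if c then z else z has 2 parse trees

Two derivations of if c then if c then z else z:
  Z0 ⇒ if c then Z0 ⇒ if c then if c then Z0 else Z0 ⇒ if c then if c then z else Z0 ⇒ if c then if c then z else z
  Z0 ⇒ if c then Z0 else Z0 ⇒ if c then if c then Z0 else Z0 ⇒ if c then if c then z else Z0 ⇒ if c then if c then z else z

if c then if c then z else z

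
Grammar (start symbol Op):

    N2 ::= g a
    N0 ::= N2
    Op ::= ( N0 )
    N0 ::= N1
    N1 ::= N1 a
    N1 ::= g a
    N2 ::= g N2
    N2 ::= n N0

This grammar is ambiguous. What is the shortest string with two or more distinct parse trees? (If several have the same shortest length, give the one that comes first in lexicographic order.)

length 4: ( g a ) has 2 parse trees

Two derivations of ( g a ):
  Op ⇒ ( N0 ) ⇒ ( N2 ) ⇒ ( g a )
  Op ⇒ ( N0 ) ⇒ ( N1 ) ⇒ ( g a )

( g a )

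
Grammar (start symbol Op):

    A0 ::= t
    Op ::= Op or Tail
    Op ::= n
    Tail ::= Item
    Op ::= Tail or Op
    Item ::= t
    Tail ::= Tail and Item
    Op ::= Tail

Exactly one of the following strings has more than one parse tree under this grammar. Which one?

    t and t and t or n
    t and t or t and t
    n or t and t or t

t and t or t and t

t and t and t or n: 1 tree
t and t or t and t: 2 trees
n or t and t or t: 1 tree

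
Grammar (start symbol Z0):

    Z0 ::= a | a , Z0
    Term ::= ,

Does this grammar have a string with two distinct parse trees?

Only Z0 is reachable from Z0; ignoring the rest: The reachable grammar is A → atom sep A | atom. Each atom is followed by either the separator (recurse) or end-of-string (stop) — no choice point.

Unambiguous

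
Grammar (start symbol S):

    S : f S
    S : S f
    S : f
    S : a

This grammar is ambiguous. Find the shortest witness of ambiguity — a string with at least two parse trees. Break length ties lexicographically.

length 1: no string has ≥2 trees
length 2: f f has 2 parse trees

Two derivations of f f:
  S ⇒ f S ⇒ f f
  S ⇒ S f ⇒ f f

f f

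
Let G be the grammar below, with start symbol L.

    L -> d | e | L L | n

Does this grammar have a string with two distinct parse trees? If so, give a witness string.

Ambiguous

Witness: d d d

Derivation 1: L ⇒ L L ⇒ d L ⇒ d L L ⇒ d d L ⇒ d d d
Derivation 2: L ⇒ L L ⇒ L L L ⇒ d L L ⇒ d d L ⇒ d d d

Two distinct leftmost derivations for the same string.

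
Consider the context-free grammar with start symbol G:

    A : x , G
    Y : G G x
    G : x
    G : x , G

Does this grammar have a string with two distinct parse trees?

(A, Y are unreachable from G, so their rules don't affect L(G).) The reachable grammar is A → atom sep A | atom. Each atom is followed by either the separator (recurse) or end-of-string (stop) — no choice point.

Unambiguous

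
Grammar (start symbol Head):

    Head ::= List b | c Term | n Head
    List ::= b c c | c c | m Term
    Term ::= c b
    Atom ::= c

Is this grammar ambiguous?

Witness: c c b

Derivation 1: Head ⇒ List b ⇒ c c b
Derivation 2: Head ⇒ c Term ⇒ c c b

Two distinct leftmost derivations for the same string.

Ambiguous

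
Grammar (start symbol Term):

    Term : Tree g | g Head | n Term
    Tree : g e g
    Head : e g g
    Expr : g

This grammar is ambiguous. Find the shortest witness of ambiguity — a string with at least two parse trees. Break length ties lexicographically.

g e g g

length 4: g e g g has 2 parse trees

Two derivations of g e g g:
  Term ⇒ Tree g ⇒ g e g g
  Term ⇒ g Head ⇒ g e g g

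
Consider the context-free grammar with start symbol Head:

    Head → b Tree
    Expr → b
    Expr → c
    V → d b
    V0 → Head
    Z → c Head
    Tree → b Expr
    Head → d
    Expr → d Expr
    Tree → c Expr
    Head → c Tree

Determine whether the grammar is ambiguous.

Unambiguous

(V0, Z, V are unreachable from Head, so their rules don't affect L(Head).) Restricted to the reachable nonterminals, every rule has the form A → t or A → t B, and no two rules for the same A share a first terminal. The grammar encodes a DFA — one run per string.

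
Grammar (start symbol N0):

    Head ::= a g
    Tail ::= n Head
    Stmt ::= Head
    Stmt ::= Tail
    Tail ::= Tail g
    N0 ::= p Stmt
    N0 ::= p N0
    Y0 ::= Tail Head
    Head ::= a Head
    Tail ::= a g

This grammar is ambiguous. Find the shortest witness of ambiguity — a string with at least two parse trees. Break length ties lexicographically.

p a g

length 3: p a g has 2 parse trees

Two derivations of p a g:
  N0 ⇒ p Stmt ⇒ p Head ⇒ p a g
  N0 ⇒ p Stmt ⇒ p Tail ⇒ p a g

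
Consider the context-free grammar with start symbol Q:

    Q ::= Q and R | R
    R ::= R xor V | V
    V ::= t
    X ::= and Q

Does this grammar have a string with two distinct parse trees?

Unambiguous

(X is unreachable from Q, so its rules don't affect L(Q).) The grammar is stratified — Q handles 'and' (left-recursive), R handles 'xor', V atoms. Each operator has a fixed associativity and precedence level, so every string has one parse.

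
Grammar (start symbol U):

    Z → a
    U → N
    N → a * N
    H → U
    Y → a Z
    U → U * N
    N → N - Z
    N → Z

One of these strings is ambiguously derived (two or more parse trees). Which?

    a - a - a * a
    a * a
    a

a * a

a - a - a * a: 1 tree
a * a: 2 trees
a: 1 tree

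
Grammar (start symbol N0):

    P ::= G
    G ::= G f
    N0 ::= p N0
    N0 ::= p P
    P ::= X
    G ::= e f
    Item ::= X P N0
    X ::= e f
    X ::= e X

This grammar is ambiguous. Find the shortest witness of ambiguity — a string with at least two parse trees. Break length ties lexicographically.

length 3: p e f has 2 parse trees

Two derivations of p e f:
  N0 ⇒ p P ⇒ p G ⇒ p e f
  N0 ⇒ p P ⇒ p X ⇒ p e f

p e f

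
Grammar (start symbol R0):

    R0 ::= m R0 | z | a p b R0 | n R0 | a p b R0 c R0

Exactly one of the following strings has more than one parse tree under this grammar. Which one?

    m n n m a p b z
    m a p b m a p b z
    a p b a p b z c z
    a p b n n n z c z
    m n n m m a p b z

a p b a p b z c z

m n n m a p b z: 1 tree
m a p b m a p b z: 1 tree
a p b a p b z c z: 2 trees
a p b n n n z c z: 1 tree
m n n m m a p b z: 1 tree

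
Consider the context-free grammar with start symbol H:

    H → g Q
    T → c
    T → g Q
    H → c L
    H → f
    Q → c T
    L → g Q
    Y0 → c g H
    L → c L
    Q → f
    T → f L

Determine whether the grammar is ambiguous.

Unambiguous

(Y0 is unreachable from H, so its rules don't affect L(H).) Each reachable nonterminal has at most one production per leading terminal, and all productions are right-linear; the derivation is determined token-by-token.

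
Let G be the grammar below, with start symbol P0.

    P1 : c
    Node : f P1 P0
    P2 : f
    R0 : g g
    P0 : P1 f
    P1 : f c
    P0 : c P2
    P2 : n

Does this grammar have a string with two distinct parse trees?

Witness: c f

Derivation 1: P0 ⇒ P1 f ⇒ c f
Derivation 2: P0 ⇒ c P2 ⇒ c f

Two distinct leftmost derivations for the same string.

Ambiguous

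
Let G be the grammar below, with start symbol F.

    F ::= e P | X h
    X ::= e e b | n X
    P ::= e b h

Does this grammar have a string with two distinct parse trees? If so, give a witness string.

Ambiguous

Witness: e e b h

Derivation 1: F ⇒ e P ⇒ e e b h
Derivation 2: F ⇒ X h ⇒ e e b h

Two distinct leftmost derivations for the same string.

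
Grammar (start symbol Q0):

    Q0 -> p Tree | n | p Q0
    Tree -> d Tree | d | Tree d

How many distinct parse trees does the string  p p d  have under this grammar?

1

Parse trees for p p d:
  [Q0 p [Q0 p [Tree d]]]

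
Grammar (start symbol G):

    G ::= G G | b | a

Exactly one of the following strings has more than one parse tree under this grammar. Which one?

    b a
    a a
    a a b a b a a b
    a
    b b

b a: 1 tree
a a: 1 tree
a a b a b a a b: 429 trees
a: 1 tree
b b: 1 tree

a a b a b a a b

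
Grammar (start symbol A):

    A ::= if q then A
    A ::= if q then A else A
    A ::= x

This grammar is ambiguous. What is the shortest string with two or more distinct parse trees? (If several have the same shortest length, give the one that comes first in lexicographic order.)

if q then if q then x else x

length 1: no string has ≥2 trees
length 4: no string has ≥2 trees
length 6: no string has ≥2 trees
length 7: no string has ≥2 trees
length 9: if q then if q then x else x has 2 parse trees

Two derivations of if q then if q then x else x:
  A ⇒ if q then A ⇒ if q then if q then A else A ⇒ if q then if q then x else A ⇒ if q then if q then x else x
  A ⇒ if q then A else A ⇒ if q then if q then A else A ⇒ if q then if q then x else A ⇒ if q then if q then x else x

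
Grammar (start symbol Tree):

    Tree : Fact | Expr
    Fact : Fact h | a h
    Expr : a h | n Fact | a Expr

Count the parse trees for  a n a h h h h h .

Parse trees for a n a h h h h h:
  [Tree [Expr a [Expr n [Fact [Fact [Fact [Fact [Fact a h] h] h] h] h]]]]

1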